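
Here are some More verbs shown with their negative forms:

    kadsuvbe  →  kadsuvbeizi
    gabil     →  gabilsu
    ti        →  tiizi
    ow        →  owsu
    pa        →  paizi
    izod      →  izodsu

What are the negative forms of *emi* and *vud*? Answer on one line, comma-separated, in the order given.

The alternation tracks the final sound of the stem — -su when the stem ends in a consonant (*gabil*, *ow*, *izod*); -izi when the stem ends in a vowel (*kadsuvbe*, *ti*, *pa*).
*emi* — final sound /i/ (a vowel) → -izi → *emiizi*.
The final sound of *vud* is /d/, which is a consonant, so the suffix is -su, giving *vudsu*.

emiizi, vudsu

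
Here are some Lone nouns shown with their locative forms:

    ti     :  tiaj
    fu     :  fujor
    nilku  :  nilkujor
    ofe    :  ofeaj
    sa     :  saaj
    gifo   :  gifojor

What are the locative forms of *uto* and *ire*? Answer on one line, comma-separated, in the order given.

utojor, ireaj

The suffix is conditioned by the last vowel: -jor when the last vowel of the stem is a rounded vowel (*fu*, *nilku*, *gifo*); -aj when the last vowel of the stem is an unrounded vowel (*ti*, *ofe*, *sa*).
Since the last vowel of *uto* is /o/ (a rounded vowel), it takes -jor, giving *utojor*.
The last vowel of *ire* is /e/, which is an unrounded vowel, so the suffix is -aj, giving *ireaj*.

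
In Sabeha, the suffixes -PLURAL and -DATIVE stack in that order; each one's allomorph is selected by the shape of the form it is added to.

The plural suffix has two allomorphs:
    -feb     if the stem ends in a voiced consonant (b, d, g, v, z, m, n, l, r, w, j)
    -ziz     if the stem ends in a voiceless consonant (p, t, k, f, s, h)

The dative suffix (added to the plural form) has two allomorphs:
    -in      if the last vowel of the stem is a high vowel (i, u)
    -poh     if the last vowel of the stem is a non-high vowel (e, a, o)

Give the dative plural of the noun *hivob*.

hivobfebpoh

The final consonant of *hivob* is /b/, which is voiced, so the plural suffix is -feb, giving *hivobfeb*.
Since the last vowel of the plural form *hivobfeb* is /e/ (a non-high vowel), it takes -poh, giving *hivobfebpoh*.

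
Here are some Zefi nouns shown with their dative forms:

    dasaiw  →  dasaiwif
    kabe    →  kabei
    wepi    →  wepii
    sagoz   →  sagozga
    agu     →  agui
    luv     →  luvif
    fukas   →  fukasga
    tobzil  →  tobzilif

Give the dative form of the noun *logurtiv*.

logurtivif

Looking at the final sound of each stem: -ga when the stem ends in a sibilant (*sagoz*, *fukas*); -if when the stem ends in a non-sibilant consonant (*dasaiw*, *luv*, *tobzil*); -i when the stem ends in a vowel (*kabe*, *wepi*, *agu*).
Since the final sound of *logurtiv* is /v/ (a non-sibilant consonant), it takes -if, giving *logurtivif*.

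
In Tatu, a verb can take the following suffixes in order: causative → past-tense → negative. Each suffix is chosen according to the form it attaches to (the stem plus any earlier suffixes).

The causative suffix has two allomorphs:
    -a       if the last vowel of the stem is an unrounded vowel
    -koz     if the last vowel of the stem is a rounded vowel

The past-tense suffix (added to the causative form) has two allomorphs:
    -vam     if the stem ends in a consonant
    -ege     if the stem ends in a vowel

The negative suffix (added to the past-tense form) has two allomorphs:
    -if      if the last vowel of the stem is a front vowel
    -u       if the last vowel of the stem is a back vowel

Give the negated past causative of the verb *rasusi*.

*rasusi*: last vowel = /i/, an unrounded vowel → -a → *rasusia*.
The causative form *rasusia* — final sound /a/ (a vowel) → -ege → *rasusiaege*.
The past-tense form *rasusiaege*: last vowel = /e/, a front vowel → -if → *rasusiaegeif*.

rasusiaegeif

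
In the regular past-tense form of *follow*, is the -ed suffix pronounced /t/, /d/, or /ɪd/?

The stem *follow* ends in a voiced sound other than /d/.
The -ed suffix is realized as /ɪd/ after /t, d/; as /t/ after other voiceless consonants; and as /d/ after other voiced sounds.
So -ed on *follow* is pronounced /d/.

/d/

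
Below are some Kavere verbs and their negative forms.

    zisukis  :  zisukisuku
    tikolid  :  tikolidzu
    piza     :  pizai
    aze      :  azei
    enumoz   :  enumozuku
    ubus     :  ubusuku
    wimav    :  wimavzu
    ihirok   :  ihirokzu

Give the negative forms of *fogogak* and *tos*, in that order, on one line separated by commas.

fogogakzu, tosuku

Looking at the final sound of each stem: -uku when the stem ends in a sibilant (*zisukis*, *enumoz*, *ubus*); -zu when the stem ends in a non-sibilant consonant (*tikolid*, *wimav*, *ihirok*); -i when the stem ends in a vowel (*piza*, *aze*).
*fogogak*: final sound = /k/, a non-sibilant consonant → -zu → *fogogakzu*.
*tos*: final sound = /s/, a sibilant → -uku → *tosuku*.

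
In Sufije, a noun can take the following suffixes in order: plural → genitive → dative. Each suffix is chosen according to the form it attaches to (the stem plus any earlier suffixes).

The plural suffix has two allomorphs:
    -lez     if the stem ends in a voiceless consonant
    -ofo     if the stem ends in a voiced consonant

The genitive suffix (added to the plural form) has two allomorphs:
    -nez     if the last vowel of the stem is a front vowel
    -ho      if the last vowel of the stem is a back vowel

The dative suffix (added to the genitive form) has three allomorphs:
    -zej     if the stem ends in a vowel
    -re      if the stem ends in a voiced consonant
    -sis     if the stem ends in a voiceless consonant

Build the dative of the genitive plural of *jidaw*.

*jidaw*: final consonant = /w/, voiced → -ofo → *jidawofo*.
The last vowel of the plural form *jidawofo* is /o/, which is a back vowel, so the genitive suffix is -ho, giving *jidawofoho*.
The genitive form *jidawofoho*: final sound = /o/, a vowel → -zej → *jidawofohozej*.

jidawofohozej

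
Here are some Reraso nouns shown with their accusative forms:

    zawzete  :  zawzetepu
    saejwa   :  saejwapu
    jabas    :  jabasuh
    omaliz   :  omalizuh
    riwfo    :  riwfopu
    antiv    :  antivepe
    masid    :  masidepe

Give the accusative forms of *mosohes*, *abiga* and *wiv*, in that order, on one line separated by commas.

mosohesuh, abigapu, wivepe

Looking at the final sound of each stem: -uh when the stem ends in a sibilant (*jabas*, *omaliz*); -epe when the stem ends in a non-sibilant consonant (*antiv*, *masid*); -pu when the stem ends in a vowel (*zawzete*, *saejwa*, *riwfo*).
*mosohes*: final sound = /s/, a sibilant → -uh → *mosohesuh*.
*abiga*: final sound = /a/, a vowel → -pu → *abigapu*.
The final sound of *wiv* is /v/, which is a non-sibilant consonant, so the suffix is -epe, giving *wivepe*.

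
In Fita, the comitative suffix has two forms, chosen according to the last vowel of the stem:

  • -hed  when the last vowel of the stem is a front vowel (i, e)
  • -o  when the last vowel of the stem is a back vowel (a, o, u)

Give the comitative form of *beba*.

Since the last vowel of *beba* is /a/ (a back vowel), it takes -o, giving *bebao*.

bebao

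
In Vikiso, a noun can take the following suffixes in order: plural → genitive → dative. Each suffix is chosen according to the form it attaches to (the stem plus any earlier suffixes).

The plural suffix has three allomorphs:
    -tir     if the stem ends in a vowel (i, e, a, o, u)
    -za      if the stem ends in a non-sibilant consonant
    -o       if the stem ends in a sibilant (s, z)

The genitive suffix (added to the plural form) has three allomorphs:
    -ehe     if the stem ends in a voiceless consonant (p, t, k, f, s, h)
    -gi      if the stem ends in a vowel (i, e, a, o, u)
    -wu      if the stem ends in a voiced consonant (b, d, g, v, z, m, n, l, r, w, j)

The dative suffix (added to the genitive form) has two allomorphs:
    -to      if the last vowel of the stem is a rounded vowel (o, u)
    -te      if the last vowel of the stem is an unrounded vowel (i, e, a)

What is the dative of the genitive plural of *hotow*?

hotowzagite

Since the final sound of *hotow* is /w/ (a non-sibilant consonant), it takes -za, giving *hotowza*.
The plural form *hotowza* — final sound /a/ (a vowel) → -gi → *hotowzagi*.
The last vowel of the genitive form *hotowzagi* is /i/, which is an unrounded vowel, so the dative suffix is -te, giving *hotowzagite*.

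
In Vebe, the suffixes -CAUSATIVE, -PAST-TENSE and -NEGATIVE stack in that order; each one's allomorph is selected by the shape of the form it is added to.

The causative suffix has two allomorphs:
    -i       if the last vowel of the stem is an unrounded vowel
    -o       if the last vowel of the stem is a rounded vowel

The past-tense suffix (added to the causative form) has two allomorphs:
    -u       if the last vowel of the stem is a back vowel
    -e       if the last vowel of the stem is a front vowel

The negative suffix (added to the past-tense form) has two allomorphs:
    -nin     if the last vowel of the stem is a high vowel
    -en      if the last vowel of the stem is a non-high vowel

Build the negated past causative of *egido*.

*egido* — last vowel /o/ (a rounded vowel) → -o → *egidoo*.
The causative form *egidoo*: last vowel = /o/, a back vowel → -u → *egidoou*.
Since the last vowel of the past-tense form *egidoou* is /u/ (a high vowel), it takes -nin, giving *egidoounin*.

egidoounin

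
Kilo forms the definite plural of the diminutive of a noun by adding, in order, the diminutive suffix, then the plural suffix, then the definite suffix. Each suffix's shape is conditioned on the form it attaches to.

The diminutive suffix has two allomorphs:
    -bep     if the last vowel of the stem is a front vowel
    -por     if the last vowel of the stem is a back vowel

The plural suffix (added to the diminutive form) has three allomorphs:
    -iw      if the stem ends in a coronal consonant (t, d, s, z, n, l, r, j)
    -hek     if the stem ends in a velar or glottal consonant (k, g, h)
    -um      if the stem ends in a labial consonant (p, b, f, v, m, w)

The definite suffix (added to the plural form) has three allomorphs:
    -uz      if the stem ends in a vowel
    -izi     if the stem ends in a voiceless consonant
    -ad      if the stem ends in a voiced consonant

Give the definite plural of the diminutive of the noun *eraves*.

eravesbepumad

*eraves*: last vowel = /e/, a front vowel → -bep → *eravesbep*.
Since the final consonant of the diminutive form *eravesbep* is /p/ (labial), it takes -um, giving *eravesbepum*.
The plural form *eravesbepum*: final sound = /m/, a voiced consonant → -ad → *eravesbepumad*.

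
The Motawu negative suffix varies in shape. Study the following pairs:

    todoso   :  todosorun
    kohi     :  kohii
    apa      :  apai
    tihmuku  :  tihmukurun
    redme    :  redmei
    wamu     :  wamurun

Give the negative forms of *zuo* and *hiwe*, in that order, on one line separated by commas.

zuorun, hiwei

The pattern is rounding harmony: -run when the last vowel of the stem is a rounded vowel (*todoso*, *tihmuku*, *wamu*); -i when the last vowel of the stem is an unrounded vowel (*kohi*, *apa*, *redme*).
*zuo* — last vowel /o/ (a rounded vowel) → -run → *zuorun*.
*hiwe* — last vowel /e/ (an unrounded vowel) → -i → *hiwei*.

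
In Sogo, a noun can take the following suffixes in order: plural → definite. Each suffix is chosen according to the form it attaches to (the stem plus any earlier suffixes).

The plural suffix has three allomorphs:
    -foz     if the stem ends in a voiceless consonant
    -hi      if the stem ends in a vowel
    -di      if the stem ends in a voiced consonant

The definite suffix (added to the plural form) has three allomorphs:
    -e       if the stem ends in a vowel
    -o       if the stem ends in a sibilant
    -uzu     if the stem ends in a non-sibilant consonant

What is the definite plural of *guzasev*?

The final sound of *guzasev* is /v/, which is a voiced consonant, so the plural suffix is -di, giving *guzasevdi*.
The plural form *guzasevdi* — final sound /i/ (a vowel) → -e → *guzasevdie*.

guzasevdie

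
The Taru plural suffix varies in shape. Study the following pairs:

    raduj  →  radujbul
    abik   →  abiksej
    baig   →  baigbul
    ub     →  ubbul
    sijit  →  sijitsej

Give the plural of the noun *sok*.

soksej

The pattern is voicing of the final consonant: -sej when the stem ends in a voiceless consonant (*abik*, *sijit*); -bul when the stem ends in a voiced consonant (*raduj*, *baig*, *ub*).
*sok* — final consonant /k/ (voiceless) → -sej → *soksej*.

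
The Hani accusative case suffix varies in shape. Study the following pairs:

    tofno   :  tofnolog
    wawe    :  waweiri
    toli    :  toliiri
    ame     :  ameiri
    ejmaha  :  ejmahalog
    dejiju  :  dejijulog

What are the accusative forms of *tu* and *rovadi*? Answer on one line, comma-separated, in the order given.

tulog, rovadiiri

The pattern is front/back vowel harmony: -iri when the last vowel of the stem is a front vowel (*wawe*, *toli*, *ame*); -log when the last vowel of the stem is a back vowel (*tofno*, *ejmaha*, *dejiju*).
*tu* — last vowel /u/ (a back vowel) → -log → *tulog*.
Since the last vowel of *rovadi* is /i/ (a front vowel), it takes -iri, giving *rovadiiri*.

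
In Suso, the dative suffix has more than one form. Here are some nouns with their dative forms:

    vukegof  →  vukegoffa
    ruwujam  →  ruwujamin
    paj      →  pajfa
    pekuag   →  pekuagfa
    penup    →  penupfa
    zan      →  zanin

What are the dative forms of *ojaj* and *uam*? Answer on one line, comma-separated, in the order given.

The pattern is nasality of the final consonant: -in when the stem ends in a nasal (*ruwujam*, *zan*); -fa when the stem ends in a non-nasal consonant (*vukegof*, *paj*, *pekuag*, *penup*).
The final consonant of *ojaj* is /j/, which is non-nasal, so the suffix is -fa, giving *ojajfa*.
*uam*: final consonant = /m/, a nasal → -in → *uamin*.

ojajfa, uamin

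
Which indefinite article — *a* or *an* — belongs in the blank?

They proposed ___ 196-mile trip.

The indefinite article is chosen by the initial *sound* of the following word, not its spelling.
The number *196* is spoken "one hundred …", beginning with /wʌn/ — a consonant sound.
So the article is *a*: They proposed a 196-mile trip.

a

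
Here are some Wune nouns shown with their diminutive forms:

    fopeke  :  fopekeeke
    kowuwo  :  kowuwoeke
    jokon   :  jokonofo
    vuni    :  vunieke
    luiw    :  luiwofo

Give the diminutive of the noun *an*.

anofo

Looking at the final sound of each stem: -ofo when the stem ends in a consonant (*jokon*, *luiw*); -eke when the stem ends in a vowel (*fopeke*, *kowuwo*, *vuni*).
*an* — final sound /n/ (a consonant) → -ofo → *anofo*.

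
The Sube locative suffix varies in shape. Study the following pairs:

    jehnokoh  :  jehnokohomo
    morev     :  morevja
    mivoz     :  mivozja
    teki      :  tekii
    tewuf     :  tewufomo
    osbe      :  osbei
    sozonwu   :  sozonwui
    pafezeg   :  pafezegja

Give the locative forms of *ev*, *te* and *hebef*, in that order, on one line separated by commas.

Looking at the final sound of each stem: -omo when the stem ends in a voiceless consonant (*jehnokoh*, *tewuf*); -ja when the stem ends in a voiced consonant (*morev*, *mivoz*, *pafezeg*); -i when the stem ends in a vowel (*teki*, *osbe*, *sozonwu*).
*ev* — final sound /v/ (a voiced consonant) → -ja → *evja*.
Since the final sound of *te* is /e/ (a vowel), it takes -i, giving *tei*.
*hebef*: final sound = /f/, a voiceless consonant → -omo → *hebefomo*.

evja, tei, hebefomo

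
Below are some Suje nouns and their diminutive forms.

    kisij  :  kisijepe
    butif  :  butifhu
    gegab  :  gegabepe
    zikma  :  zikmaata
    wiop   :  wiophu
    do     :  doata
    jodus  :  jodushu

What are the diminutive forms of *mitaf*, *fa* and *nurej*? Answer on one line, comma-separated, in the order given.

mitafhu, faata, nurejepe

The pattern is voicing of the final sound: -hu when the stem ends in a voiceless consonant (*butif*, *wiop*, *jodus*); -epe when the stem ends in a voiced consonant (*kisij*, *gegab*); -ata when the stem ends in a vowel (*zikma*, *do*).
*mitaf*: final sound = /f/, a voiceless consonant → -hu → *mitafhu*.
Since the final sound of *fa* is /a/ (a vowel), it takes -ata, giving *faata*.
*nurej* — final sound /j/ (a voiced consonant) → -epe → *nurejepe*.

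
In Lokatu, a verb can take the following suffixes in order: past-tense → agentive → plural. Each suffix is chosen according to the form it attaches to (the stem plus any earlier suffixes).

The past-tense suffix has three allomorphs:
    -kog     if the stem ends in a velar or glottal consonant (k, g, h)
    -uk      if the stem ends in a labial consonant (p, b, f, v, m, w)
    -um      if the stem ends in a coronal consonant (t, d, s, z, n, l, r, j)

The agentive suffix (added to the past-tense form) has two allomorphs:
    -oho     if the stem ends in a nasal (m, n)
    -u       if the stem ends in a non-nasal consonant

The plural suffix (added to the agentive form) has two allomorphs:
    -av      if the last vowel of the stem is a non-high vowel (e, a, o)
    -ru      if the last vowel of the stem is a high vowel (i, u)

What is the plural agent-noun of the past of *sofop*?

*sofop*: final consonant = /p/, labial → -uk → *sofopuk*.
The final consonant of the past-tense form *sofopuk* is /k/, which is non-nasal, so the agentive suffix is -u, giving *sofopuku*.
The agentive form *sofopuku* — last vowel /u/ (a high vowel) → -ru → *sofopukuru*.

sofopukuru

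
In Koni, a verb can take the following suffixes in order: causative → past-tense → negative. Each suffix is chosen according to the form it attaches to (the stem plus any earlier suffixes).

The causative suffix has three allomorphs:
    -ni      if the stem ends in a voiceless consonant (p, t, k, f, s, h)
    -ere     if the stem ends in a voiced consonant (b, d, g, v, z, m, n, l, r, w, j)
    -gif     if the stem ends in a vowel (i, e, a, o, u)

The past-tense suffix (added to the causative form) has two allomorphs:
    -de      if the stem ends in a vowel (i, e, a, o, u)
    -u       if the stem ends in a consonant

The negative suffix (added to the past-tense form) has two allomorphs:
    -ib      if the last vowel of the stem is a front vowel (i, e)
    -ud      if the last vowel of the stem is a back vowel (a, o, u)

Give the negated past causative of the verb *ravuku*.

ravukugifuud

*ravuku*: final sound = /u/, a vowel → -gif → *ravukugif*.
Since the final sound of the causative form *ravukugif* is /f/ (a consonant), it takes -u, giving *ravukugifu*.
The past-tense form *ravukugifu*: last vowel = /u/, a back vowel → -ud → *ravukugifuud*.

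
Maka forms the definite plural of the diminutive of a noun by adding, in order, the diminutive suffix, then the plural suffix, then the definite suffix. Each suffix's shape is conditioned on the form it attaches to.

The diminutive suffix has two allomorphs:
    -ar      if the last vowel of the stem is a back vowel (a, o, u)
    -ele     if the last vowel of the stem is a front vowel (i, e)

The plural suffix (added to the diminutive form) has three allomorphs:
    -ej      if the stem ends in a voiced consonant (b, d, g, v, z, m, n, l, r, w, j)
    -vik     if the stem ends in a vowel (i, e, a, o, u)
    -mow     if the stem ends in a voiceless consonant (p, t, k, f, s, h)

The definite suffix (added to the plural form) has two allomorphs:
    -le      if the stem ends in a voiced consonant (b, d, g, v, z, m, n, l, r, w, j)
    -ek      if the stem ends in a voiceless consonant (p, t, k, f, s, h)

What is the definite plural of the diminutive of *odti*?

odtielevikek

Since the last vowel of *odti* is /i/ (a front vowel), it takes -ele, giving *odtiele*.
The diminutive form *odtiele* — final sound /e/ (a vowel) → -vik → *odtielevik*.
The plural form *odtielevik*: final consonant = /k/, voiceless → -ek → *odtielevikek*.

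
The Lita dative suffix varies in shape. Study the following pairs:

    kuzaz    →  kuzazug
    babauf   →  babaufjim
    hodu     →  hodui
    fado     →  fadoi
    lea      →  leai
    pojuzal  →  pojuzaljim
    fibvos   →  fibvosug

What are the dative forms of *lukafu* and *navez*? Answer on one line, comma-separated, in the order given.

The alternation tracks the final sound of the stem — -ug when the stem ends in a sibilant (*kuzaz*, *fibvos*); -jim when the stem ends in a non-sibilant consonant (*babauf*, *pojuzal*); -i when the stem ends in a vowel (*hodu*, *fado*, *lea*).
*lukafu*: final sound = /u/, a vowel → -i → *lukafui*.
*navez* — final sound /z/ (a sibilant) → -ug → *navezug*.

lukafui, navezug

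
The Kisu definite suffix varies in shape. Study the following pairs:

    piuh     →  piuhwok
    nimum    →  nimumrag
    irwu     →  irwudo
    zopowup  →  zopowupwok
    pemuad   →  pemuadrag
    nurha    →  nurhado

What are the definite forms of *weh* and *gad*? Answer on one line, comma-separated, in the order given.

The suffix is conditioned by the final sound: -wok when the stem ends in a voiceless consonant (*piuh*, *zopowup*); -rag when the stem ends in a voiced consonant (*nimum*, *pemuad*); -do when the stem ends in a vowel (*irwu*, *nurha*).
*weh*: final sound = /h/, a voiceless consonant → -wok → *wehwok*.
*gad*: final sound = /d/, a voiced consonant → -rag → *gadrag*.

wehwok, gadrag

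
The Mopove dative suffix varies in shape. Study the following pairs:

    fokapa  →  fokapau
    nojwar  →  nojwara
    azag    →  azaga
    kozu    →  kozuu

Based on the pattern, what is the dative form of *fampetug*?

fampetuga

Looking at the final sound of each stem: -a when the stem ends in a consonant (*nojwar*, *azag*); -u when the stem ends in a vowel (*fokapa*, *kozu*).
The final sound of *fampetug* is /g/, which is a consonant, so the suffix is -a, giving *fampetuga*.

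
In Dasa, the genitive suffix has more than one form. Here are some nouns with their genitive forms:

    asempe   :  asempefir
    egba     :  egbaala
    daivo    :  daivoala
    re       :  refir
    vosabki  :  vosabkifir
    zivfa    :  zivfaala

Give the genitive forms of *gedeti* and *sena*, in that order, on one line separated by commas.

The alternation tracks the last vowel of the stem — -fir when the last vowel of the stem is a front vowel (*asempe*, *re*, *vosabki*); -ala when the last vowel of the stem is a back vowel (*egba*, *daivo*, *zivfa*).
The last vowel of *gedeti* is /i/, which is a front vowel, so the suffix is -fir, giving *gedetifir*.
The last vowel of *sena* is /a/, which is a back vowel, so the suffix is -ala, giving *senaala*.

gedetifir, senaala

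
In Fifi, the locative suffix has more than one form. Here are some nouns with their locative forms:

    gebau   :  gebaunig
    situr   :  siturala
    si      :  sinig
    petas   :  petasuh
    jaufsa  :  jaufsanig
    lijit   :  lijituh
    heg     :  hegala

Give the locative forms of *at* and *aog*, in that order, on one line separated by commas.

atuh, aogala

The pattern is voicing of the final sound: -uh when the stem ends in a voiceless consonant (*petas*, *lijit*); -ala when the stem ends in a voiced consonant (*situr*, *heg*); -nig when the stem ends in a vowel (*gebau*, *si*, *jaufsa*).
Since the final sound of *at* is /t/ (a voiceless consonant), it takes -uh, giving *atuh*.
*aog*: final sound = /g/, a voiced consonant → -ala → *aogala*.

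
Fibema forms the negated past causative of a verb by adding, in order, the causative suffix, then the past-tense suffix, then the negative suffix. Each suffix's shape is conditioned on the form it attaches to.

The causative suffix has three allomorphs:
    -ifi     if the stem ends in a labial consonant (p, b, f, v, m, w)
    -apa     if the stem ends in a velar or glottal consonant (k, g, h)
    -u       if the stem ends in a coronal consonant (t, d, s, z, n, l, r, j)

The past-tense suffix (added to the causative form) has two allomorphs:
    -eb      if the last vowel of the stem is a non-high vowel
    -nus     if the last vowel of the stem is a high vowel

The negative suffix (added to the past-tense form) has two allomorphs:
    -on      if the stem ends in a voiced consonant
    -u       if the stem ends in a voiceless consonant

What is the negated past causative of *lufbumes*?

lufbumesunusu

*lufbumes* — final consonant /s/ (coronal) → -u → *lufbumesu*.
The causative form *lufbumesu* — last vowel /u/ (a high vowel) → -nus → *lufbumesunus*.
Since the final consonant of the past-tense form *lufbumesunus* is /s/ (voiceless), it takes -u, giving *lufbumesunusu*.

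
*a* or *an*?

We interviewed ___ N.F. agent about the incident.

The indefinite article is chosen by the initial *sound* of the following word, not its spelling.
The initialism *N.F.* is read letter by letter; the first letter, N, is pronounced /ɛn/, which begins with a vowel sound.
So the article is *an*: We interviewed an N.F. agent about the incident.

an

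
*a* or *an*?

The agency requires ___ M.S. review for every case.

The indefinite article is chosen by the initial *sound* of the following word, not its spelling.
The initialism *M.S.* is read letter by letter; the first letter, M, is pronounced /ɛm/, which begins with a vowel sound.
So the article is *an*: The agency requires an M.S. review for every case.

an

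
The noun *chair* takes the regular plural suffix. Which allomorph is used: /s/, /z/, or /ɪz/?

/z/

The stem *chair* ends in a voiced non-sibilant sound.
The plural suffix surfaces as /ɪz/ after sibilants, /s/ after other voiceless consonants, and /z/ after other voiced sounds.
So the plural -s on *chair* is pronounced /z/.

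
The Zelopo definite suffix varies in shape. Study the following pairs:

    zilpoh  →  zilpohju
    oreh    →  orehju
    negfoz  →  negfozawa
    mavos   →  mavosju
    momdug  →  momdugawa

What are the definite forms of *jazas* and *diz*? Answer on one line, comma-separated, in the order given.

The alternation tracks the final consonant of the stem — -ju when the stem ends in a voiceless consonant (*zilpoh*, *oreh*, *mavos*); -awa when the stem ends in a voiced consonant (*negfoz*, *momdug*).
Since the final consonant of *jazas* is /s/ (voiceless), it takes -ju, giving *jazasju*.
*diz* — final consonant /z/ (voiced) → -awa → *dizawa*.

jazasju, dizawa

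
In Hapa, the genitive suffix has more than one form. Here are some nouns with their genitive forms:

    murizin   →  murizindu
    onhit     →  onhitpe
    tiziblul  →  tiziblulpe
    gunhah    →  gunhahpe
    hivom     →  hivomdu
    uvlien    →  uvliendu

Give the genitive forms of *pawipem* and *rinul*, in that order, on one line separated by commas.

The pattern is nasality of the final consonant: -du when the stem ends in a nasal (*murizin*, *hivom*, *uvlien*); -pe when the stem ends in a non-nasal consonant (*onhit*, *tiziblul*, *gunhah*).
Since the final consonant of *pawipem* is /m/ (a nasal), it takes -du, giving *pawipemdu*.
*rinul* — final consonant /l/ (non-nasal) → -pe → *rinulpe*.

pawipemdu, rinulpe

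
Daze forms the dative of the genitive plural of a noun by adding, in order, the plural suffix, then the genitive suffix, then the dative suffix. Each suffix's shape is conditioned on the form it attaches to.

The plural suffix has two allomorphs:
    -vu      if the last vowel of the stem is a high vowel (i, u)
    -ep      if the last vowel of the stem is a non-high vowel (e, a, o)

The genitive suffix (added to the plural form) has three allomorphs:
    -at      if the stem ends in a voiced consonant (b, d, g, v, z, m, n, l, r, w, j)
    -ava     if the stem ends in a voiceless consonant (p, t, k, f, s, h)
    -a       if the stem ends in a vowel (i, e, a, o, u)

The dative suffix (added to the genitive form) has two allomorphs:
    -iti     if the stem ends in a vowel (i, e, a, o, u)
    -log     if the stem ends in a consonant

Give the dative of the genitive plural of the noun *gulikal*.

gulikalepavaiti

*gulikal*: last vowel = /a/, a non-high vowel → -ep → *gulikalep*.
The plural form *gulikalep*: final sound = /p/, a voiceless consonant → -ava → *gulikalepava*.
Since the final sound of the genitive form *gulikalepava* is /a/ (a vowel), it takes -iti, giving *gulikalepavaiti*.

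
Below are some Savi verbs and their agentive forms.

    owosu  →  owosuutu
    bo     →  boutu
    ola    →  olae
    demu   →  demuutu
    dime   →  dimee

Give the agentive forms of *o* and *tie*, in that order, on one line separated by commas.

Looking at the last vowel of each stem: -utu when the last vowel of the stem is a rounded vowel (*owosu*, *bo*, *demu*); -e when the last vowel of the stem is an unrounded vowel (*ola*, *dime*).
Since the last vowel of *o* is /o/ (a rounded vowel), it takes -utu, giving *outu*.
*tie*: last vowel = /e/, an unrounded vowel → -e → *tiee*.

outu, tiee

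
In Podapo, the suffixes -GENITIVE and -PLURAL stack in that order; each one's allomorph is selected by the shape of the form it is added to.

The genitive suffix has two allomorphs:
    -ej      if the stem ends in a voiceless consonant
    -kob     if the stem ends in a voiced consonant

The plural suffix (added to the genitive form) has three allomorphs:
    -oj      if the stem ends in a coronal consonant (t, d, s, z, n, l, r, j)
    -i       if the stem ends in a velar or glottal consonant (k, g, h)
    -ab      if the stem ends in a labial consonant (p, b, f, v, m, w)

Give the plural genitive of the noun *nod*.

*nod* — final consonant /d/ (voiced) → -kob → *nodkob*.
The genitive form *nodkob* — final consonant /b/ (labial) → -ab → *nodkobab*.

nodkobab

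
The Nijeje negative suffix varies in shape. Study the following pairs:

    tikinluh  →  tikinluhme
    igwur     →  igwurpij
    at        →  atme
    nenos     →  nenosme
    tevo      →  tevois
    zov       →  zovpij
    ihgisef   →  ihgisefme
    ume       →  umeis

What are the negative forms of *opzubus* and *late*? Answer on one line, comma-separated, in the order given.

The suffix is conditioned by the final sound: -me when the stem ends in a voiceless consonant (*tikinluh*, *at*, *nenos*, *ihgisef*); -pij when the stem ends in a voiced consonant (*igwur*, *zov*); -is when the stem ends in a vowel (*tevo*, *ume*).
*opzubus*: final sound = /s/, a voiceless consonant → -me → *opzubusme*.
The final sound of *late* is /e/, which is a vowel, so the suffix is -is, giving *lateis*.

opzubusme, lateis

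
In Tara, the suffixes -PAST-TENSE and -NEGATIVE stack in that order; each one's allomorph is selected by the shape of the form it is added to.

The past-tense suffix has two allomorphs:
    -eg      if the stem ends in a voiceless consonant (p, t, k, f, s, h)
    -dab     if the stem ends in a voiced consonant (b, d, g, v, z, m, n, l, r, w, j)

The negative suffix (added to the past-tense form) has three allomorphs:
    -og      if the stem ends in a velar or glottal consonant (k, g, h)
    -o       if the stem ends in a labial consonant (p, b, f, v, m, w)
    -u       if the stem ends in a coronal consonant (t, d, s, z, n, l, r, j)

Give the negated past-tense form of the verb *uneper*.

uneperdabo

The final consonant of *uneper* is /r/, which is voiced, so the past-tense suffix is -dab, giving *uneperdab*.
The past-tense form *uneperdab* — final consonant /b/ (labial) → -o → *uneperdabo*.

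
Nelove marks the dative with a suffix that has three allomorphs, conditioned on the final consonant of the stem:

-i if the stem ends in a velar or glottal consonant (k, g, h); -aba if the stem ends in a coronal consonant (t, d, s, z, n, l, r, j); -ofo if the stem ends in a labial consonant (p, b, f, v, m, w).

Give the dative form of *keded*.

kededaba

The final consonant of *keded* is /d/, which is coronal, so the suffix is -aba, giving *kededaba*.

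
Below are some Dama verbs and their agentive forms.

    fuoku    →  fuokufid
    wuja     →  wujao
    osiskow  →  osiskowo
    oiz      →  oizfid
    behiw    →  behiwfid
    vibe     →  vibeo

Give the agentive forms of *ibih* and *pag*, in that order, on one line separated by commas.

ibihfid, pago

Looking at the last vowel of each stem: -fid when the last vowel of the stem is a high vowel (*fuoku*, *oiz*, *behiw*); -o when the last vowel of the stem is a non-high vowel (*wuja*, *osiskow*, *vibe*).
Since the last vowel of *ibih* is /i/ (a high vowel), it takes -fid, giving *ibihfid*.
Since the last vowel of *pag* is /a/ (a non-high vowel), it takes -o, giving *pago*.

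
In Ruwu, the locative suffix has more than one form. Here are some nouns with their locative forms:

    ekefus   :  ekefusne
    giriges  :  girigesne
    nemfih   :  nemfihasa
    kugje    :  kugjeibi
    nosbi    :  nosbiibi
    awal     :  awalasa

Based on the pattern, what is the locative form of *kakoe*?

The alternation tracks the final sound of the stem — -ne when the stem ends in a sibilant (*ekefus*, *giriges*); -asa when the stem ends in a non-sibilant consonant (*nemfih*, *awal*); -ibi when the stem ends in a vowel (*kugje*, *nosbi*).
The final sound of *kakoe* is /e/, which is a vowel, so the suffix is -ibi, giving *kakoeibi*.

kakoeibi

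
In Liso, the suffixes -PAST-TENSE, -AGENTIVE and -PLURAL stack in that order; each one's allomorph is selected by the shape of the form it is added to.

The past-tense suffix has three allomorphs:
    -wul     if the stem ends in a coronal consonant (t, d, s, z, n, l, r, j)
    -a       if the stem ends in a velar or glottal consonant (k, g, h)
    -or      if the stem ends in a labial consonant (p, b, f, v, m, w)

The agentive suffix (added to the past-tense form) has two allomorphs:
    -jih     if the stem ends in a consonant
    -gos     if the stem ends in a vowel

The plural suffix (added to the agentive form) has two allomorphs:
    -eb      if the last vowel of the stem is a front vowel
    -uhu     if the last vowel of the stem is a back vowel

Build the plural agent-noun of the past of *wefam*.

*wefam*: final consonant = /m/, labial → -or → *wefamor*.
The past-tense form *wefamor*: final sound = /r/, a consonant → -jih → *wefamorjih*.
Since the last vowel of the agentive form *wefamorjih* is /i/ (a front vowel), it takes -eb, giving *wefamorjiheb*.

wefamorjiheb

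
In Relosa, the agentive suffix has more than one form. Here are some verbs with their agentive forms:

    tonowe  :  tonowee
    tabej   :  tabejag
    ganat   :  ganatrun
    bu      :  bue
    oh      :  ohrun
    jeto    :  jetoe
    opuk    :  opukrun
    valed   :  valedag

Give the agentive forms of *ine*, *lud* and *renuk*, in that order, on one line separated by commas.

The suffix is conditioned by the final sound: -run when the stem ends in a voiceless consonant (*ganat*, *oh*, *opuk*); -ag when the stem ends in a voiced consonant (*tabej*, *valed*); -e when the stem ends in a vowel (*tonowe*, *bu*, *jeto*).
*ine* — final sound /e/ (a vowel) → -e → *inee*.
Since the final sound of *lud* is /d/ (a voiced consonant), it takes -ag, giving *ludag*.
The final sound of *renuk* is /k/, which is a voiceless consonant, so the suffix is -run, giving *renukrun*.

inee, ludag, renukrun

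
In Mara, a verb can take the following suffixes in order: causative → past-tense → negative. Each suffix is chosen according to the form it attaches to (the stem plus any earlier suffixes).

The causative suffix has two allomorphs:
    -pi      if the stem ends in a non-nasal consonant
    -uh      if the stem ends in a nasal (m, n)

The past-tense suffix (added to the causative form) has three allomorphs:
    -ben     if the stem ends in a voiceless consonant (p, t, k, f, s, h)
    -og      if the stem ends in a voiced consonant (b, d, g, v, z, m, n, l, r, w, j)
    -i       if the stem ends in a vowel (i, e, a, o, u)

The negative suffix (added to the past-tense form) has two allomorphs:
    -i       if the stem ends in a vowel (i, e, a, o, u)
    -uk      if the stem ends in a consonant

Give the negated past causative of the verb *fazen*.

*fazen* — final consonant /n/ (a nasal) → -uh → *fazenuh*.
Since the final sound of the causative form *fazenuh* is /h/ (a voiceless consonant), it takes -ben, giving *fazenuhben*.
The final sound of the past-tense form *fazenuhben* is /n/, which is a consonant, so the negative suffix is -uk, giving *fazenuhbenuk*.

fazenuhbenuk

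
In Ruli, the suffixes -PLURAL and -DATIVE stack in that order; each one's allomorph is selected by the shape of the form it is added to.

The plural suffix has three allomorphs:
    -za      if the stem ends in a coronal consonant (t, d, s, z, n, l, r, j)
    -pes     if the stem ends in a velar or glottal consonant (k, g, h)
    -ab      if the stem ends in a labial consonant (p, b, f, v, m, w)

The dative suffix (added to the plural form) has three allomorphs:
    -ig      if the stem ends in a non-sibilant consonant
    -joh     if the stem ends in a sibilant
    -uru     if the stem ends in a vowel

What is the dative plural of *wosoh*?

wosohpesjoh

The final consonant of *wosoh* is /h/, which is velar/glottal, so the plural suffix is -pes, giving *wosohpes*.
The final sound of the plural form *wosohpes* is /s/, which is a sibilant, so the dative suffix is -joh, giving *wosohpesjoh*.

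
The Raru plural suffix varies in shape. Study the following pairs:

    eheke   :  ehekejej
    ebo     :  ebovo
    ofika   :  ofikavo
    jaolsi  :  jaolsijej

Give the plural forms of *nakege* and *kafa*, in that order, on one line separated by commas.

The alternation tracks the last vowel of the stem — -jej when the last vowel of the stem is a front vowel (*eheke*, *jaolsi*); -vo when the last vowel of the stem is a back vowel (*ebo*, *ofika*).
*nakege*: last vowel = /e/, a front vowel → -jej → *nakegejej*.
Since the last vowel of *kafa* is /a/ (a back vowel), it takes -vo, giving *kafavo*.

nakegejej, kafavo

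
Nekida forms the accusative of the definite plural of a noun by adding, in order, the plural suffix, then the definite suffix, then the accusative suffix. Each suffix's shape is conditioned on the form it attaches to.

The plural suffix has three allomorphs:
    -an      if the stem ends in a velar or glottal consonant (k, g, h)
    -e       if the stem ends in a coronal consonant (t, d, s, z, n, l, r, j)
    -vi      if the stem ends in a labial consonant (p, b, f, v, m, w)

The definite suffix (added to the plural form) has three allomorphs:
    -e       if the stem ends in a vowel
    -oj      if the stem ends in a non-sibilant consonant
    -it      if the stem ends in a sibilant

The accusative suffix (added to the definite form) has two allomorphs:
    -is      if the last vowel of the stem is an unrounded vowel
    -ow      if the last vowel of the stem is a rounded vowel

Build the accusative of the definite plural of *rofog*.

The final consonant of *rofog* is /g/, which is velar/glottal, so the plural suffix is -an, giving *rofogan*.
The final sound of the plural form *rofogan* is /n/, which is a non-sibilant consonant, so the definite suffix is -oj, giving *rofoganoj*.
The definite form *rofoganoj*: last vowel = /o/, a rounded vowel → -ow → *rofoganojow*.

rofoganojow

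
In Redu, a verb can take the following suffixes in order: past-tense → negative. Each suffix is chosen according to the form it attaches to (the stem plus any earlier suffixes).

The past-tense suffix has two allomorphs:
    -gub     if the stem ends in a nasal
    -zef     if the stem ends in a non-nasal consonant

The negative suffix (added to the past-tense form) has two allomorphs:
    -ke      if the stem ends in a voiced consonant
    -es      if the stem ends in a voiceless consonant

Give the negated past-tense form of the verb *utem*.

*utem* — final consonant /m/ (a nasal) → -gub → *utemgub*.
The past-tense form *utemgub* — final consonant /b/ (voiced) → -ke → *utemgubke*.

utemgubke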